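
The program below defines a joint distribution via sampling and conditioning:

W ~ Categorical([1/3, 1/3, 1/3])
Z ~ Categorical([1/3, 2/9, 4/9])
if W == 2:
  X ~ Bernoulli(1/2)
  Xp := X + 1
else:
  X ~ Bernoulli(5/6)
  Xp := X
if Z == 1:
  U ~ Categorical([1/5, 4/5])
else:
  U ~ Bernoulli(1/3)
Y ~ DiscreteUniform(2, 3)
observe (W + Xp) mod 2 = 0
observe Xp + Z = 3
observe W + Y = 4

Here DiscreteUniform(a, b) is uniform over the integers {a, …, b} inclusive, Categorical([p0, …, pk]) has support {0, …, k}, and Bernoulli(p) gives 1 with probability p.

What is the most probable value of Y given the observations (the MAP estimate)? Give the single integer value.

argmax_v P(Y = v | obs) = 3

Enumerate traces; 4 have nonzero weight after conditioning:
  (W=1, Z=2, X=1, U=0, Y=3) weight 10/243
  (W=1, Z=2, X=1, U=1, Y=3) weight 5/243
  (W=2, Z=1, X=1, U=0, Y=2) weight 1/270
  (W=2, Z=1, X=1, U=1, Y=2) weight 2/135
Group by Y:
  weight(Y=2) = 1/54
  weight(Y=3) = 5/81
Total weight = 1/54 + 5/81 = 13/162
P(Y=2 | obs) = 1/54 / 13/162 = 3/13
P(Y=3 | obs) = 5/81 / 13/162 = 10/13
argmax = 3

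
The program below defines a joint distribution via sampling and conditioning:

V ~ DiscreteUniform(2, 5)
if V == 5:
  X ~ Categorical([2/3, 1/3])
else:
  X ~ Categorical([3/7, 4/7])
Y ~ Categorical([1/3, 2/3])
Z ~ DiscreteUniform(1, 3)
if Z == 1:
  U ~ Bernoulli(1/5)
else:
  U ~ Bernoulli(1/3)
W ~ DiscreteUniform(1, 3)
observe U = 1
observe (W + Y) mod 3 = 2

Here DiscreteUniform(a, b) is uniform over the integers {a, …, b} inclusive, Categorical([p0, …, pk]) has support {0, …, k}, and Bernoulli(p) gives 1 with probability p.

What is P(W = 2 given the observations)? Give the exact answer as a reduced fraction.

Enumerate traces; 48 have nonzero weight after conditioning:
  (V=2, X=0, Y=0, Z=1, U=1, W=2) weight 1/1260
  (V=2, X=0, Y=0, Z=2, U=1, W=2) weight 1/756
  (V=2, X=0, Y=0, Z=3, U=1, W=2) weight 1/756
  (V=2, X=0, Y=1, Z=1, U=1, W=1) weight 1/630
  (V=2, X=0, Y=1, Z=2, U=1, W=1) weight 1/378
  (V=2, X=0, Y=1, Z=3, U=1, W=1) weight 1/378
  (V=2, X=1, Y=0, Z=1, U=1, W=2) weight 1/945
  (V=2, X=1, Y=0, Z=2, U=1, W=2) weight 1/567
  … 40 more
Group by W:
  weight(W=1) = 26/405
  weight(W=2) = 13/405
Total weight = 26/405 + 13/405 = 13/135
P(W=1 | obs) = 26/405 / 13/135 = 2/3
P(W=2 | obs) = 13/405 / 13/135 = 1/3

P(W = 2 | obs) = 1/3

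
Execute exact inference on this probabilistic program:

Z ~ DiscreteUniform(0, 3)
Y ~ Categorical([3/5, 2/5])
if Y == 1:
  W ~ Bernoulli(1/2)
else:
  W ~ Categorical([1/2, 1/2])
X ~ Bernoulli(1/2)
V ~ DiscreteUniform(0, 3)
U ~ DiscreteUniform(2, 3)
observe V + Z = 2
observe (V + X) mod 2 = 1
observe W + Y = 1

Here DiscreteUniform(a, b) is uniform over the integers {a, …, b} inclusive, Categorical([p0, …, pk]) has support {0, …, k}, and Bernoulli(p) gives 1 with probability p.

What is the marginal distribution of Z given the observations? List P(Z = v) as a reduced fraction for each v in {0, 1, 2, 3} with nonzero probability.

Enumerate traces; 12 have nonzero weight after conditioning:
  (Z=0, Y=0, W=1, X=1, V=2, U=2) weight 3/640
  (Z=0, Y=0, W=1, X=1, V=2, U=3) weight 3/640
  (Z=0, Y=1, W=0, X=1, V=2, U=2) weight 1/320
  (Z=0, Y=1, W=0, X=1, V=2, U=3) weight 1/320
  (Z=1, Y=0, W=1, X=0, V=1, U=2) weight 3/640
  (Z=1, Y=0, W=1, X=0, V=1, U=3) weight 3/640
  (Z=1, Y=1, W=0, X=0, V=1, U=2) weight 1/320
  (Z=1, Y=1, W=0, X=0, V=1, U=3) weight 1/320
  (Z=2, Y=0, W=1, X=1, V=0, U=2) weight 3/640
  … 3 more
Group by Z:
  weight(Z=0) = 1/64
  weight(Z=1) = 1/64
  weight(Z=2) = 1/64
Total weight = 1/64 + 1/64 + 1/64 = 3/64
P(Z=0 | obs) = 1/64 / 3/64 = 1/3
P(Z=1 | obs) = 1/64 / 3/64 = 1/3
P(Z=2 | obs) = 1/64 / 3/64 = 1/3

P(Z=0) = 1/3, P(Z=1) = 1/3, P(Z=2) = 1/3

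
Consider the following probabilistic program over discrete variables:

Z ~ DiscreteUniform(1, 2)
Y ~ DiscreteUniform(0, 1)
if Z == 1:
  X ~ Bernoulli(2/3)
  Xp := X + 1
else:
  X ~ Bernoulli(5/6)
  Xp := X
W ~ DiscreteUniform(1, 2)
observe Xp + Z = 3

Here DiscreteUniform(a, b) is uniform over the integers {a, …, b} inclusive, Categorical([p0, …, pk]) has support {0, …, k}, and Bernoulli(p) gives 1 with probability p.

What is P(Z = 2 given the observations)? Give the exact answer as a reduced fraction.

Enumerate traces; 8 have nonzero weight after conditioning:
  (Z=1, Y=0, X=1, W=1) weight 1/12
  (Z=1, Y=0, X=1, W=2) weight 1/12
  (Z=1, Y=1, X=1, W=1) weight 1/12
  (Z=1, Y=1, X=1, W=2) weight 1/12
  (Z=2, Y=0, X=1, W=1) weight 5/48
  (Z=2, Y=0, X=1, W=2) weight 5/48
  (Z=2, Y=1, X=1, W=1) weight 5/48
  (Z=2, Y=1, X=1, W=2) weight 5/48
Group by Z:
  weight(Z=1) = 1/3
  weight(Z=2) = 5/12
Total weight = 1/3 + 5/12 = 3/4
P(Z=1 | obs) = 1/3 / 3/4 = 4/9
P(Z=2 | obs) = 5/12 / 3/4 = 5/9

P(Z = 2 | obs) = 5/9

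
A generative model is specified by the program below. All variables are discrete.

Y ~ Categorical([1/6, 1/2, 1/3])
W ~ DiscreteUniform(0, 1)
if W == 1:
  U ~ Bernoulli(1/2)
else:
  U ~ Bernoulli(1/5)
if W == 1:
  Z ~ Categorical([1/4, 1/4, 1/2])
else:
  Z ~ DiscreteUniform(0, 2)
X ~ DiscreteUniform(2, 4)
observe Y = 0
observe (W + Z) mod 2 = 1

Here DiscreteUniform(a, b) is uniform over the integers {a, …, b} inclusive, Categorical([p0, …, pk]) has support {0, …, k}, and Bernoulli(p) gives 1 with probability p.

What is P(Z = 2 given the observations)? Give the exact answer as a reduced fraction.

P(Z = 2 | obs) = 6/13

Enumerate traces; 18 have nonzero weight after conditioning:
  (Y=0, W=0, U=0, Z=1, X=2) weight 1/135
  (Y=0, W=0, U=0, Z=1, X=3) weight 1/135
  (Y=0, W=0, U=0, Z=1, X=4) weight 1/135
  (Y=0, W=0, U=1, Z=1, X=2) weight 1/540
  (Y=0, W=0, U=1, Z=1, X=3) weight 1/540
  (Y=0, W=0, U=1, Z=1, X=4) weight 1/540
  (Y=0, W=1, U=0, Z=0, X=2) weight 1/288
  (Y=0, W=1, U=0, Z=0, X=3) weight 1/288
  (Y=0, W=1, U=0, Z=2, X=2) weight 1/144
  … 9 more
Group by Z:
  weight(Z=0) = 1/48
  weight(Z=1) = 1/36
  weight(Z=2) = 1/24
Total weight = 1/48 + 1/36 + 1/24 = 13/144
P(Z=0 | obs) = 1/48 / 13/144 = 3/13
P(Z=1 | obs) = 1/36 / 13/144 = 4/13
P(Z=2 | obs) = 1/24 / 13/144 = 6/13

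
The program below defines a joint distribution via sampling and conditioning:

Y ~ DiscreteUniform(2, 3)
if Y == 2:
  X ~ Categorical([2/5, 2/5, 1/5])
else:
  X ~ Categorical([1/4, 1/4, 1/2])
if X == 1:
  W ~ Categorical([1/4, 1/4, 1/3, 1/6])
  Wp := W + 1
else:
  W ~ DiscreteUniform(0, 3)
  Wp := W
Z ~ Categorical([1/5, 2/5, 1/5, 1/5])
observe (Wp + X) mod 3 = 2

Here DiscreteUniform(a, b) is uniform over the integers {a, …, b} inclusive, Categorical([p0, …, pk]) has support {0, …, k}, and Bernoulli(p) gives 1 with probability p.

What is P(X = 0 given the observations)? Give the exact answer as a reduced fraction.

Enumerate traces; 40 have nonzero weight after conditioning:
  (Y=2, X=0, W=2, Z=0) weight 1/100
  (Y=2, X=0, W=2, Z=1) weight 1/50
  (Y=2, X=0, W=2, Z=2) weight 1/100
  (Y=2, X=0, W=2, Z=3) weight 1/100
  (Y=2, X=1, W=0, Z=0) weight 1/100
  (Y=2, X=1, W=0, Z=1) weight 1/50
  (Y=2, X=1, W=0, Z=2) weight 1/100
  (Y=2, X=1, W=0, Z=3) weight 1/100
  (Y=2, X=2, W=0, Z=0) weight 1/200
  … 31 more
Group by X:
  weight(X=0) = 13/160
  weight(X=1) = 13/96
  weight(X=2) = 7/40
Total weight = 13/160 + 13/96 + 7/40 = 47/120
P(X=0 | obs) = 13/160 / 47/120 = 39/188
P(X=1 | obs) = 13/96 / 47/120 = 65/188
P(X=2 | obs) = 7/40 / 47/120 = 21/47

P(X = 0 | obs) = 39/188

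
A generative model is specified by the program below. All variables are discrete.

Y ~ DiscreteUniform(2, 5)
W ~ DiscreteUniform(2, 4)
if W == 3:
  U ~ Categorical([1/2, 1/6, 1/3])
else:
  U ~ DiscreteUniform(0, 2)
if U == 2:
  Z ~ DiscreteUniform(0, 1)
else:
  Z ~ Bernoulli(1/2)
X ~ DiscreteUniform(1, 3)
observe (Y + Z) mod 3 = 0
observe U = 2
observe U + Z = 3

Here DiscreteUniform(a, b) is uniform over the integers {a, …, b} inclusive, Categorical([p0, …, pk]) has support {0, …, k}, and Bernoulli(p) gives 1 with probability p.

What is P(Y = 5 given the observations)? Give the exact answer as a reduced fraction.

P(Y = 5 | obs) = 1/2

Enumerate traces; 18 have nonzero weight after conditioning:
  (Y=2, W=2, U=2, Z=1, X=1) weight 1/216
  (Y=2, W=2, U=2, Z=1, X=2) weight 1/216
  (Y=2, W=2, U=2, Z=1, X=3) weight 1/216
  (Y=2, W=3, U=2, Z=1, X=1) weight 1/216
  (Y=2, W=3, U=2, Z=1, X=2) weight 1/216
  (Y=2, W=3, U=2, Z=1, X=3) weight 1/216
  (Y=2, W=4, U=2, Z=1, X=1) weight 1/216
  (Y=2, W=4, U=2, Z=1, X=2) weight 1/216
  (Y=5, W=2, U=2, Z=1, X=1) weight 1/216
  … 9 more
Group by Y:
  weight(Y=2) = 1/24
  weight(Y=5) = 1/24
Total weight = 1/24 + 1/24 = 1/12
P(Y=2 | obs) = 1/24 / 1/12 = 1/2
P(Y=5 | obs) = 1/24 / 1/12 = 1/2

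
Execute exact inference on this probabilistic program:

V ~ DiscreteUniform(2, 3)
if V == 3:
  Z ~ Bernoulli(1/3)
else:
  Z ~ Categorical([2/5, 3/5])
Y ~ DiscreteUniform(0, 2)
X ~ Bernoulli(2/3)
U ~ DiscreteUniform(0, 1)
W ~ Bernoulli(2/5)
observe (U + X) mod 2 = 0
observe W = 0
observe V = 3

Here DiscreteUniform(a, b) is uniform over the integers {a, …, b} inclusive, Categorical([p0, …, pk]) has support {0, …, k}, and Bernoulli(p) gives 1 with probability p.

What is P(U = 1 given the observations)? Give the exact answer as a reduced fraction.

P(U = 1 | obs) = 2/3

Enumerate traces; 12 have nonzero weight after conditioning:
  (V=3, Z=0, Y=0, X=0, U=0, W=0) weight 1/90
  (V=3, Z=0, Y=0, X=1, U=1, W=0) weight 1/45
  (V=3, Z=0, Y=1, X=0, U=0, W=0) weight 1/90
  (V=3, Z=0, Y=1, X=1, U=1, W=0) weight 1/45
  (V=3, Z=0, Y=2, X=0, U=0, W=0) weight 1/90
  (V=3, Z=0, Y=2, X=1, U=1, W=0) weight 1/45
  (V=3, Z=1, Y=0, X=0, U=0, W=0) weight 1/180
  (V=3, Z=1, Y=0, X=1, U=1, W=0) weight 1/90
  … 4 more
Group by U:
  weight(U=0) = 1/20
  weight(U=1) = 1/10
Total weight = 1/20 + 1/10 = 3/20
P(U=0 | obs) = 1/20 / 3/20 = 1/3
P(U=1 | obs) = 1/10 / 3/20 = 2/3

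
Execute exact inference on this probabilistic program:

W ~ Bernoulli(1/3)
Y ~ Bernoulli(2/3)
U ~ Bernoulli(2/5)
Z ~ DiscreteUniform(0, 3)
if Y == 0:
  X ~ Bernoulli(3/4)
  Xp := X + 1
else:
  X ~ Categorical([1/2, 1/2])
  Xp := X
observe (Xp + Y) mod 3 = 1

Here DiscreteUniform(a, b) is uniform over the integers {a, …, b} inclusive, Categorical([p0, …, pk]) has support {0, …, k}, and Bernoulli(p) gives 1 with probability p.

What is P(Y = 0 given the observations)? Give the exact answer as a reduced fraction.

Enumerate traces; 32 have nonzero weight after conditioning:
  (W=0, Y=0, U=0, Z=0, X=0) weight 1/120
  (W=0, Y=0, U=0, Z=1, X=0) weight 1/120
  (W=0, Y=0, U=0, Z=2, X=0) weight 1/120
  (W=0, Y=0, U=0, Z=3, X=0) weight 1/120
  (W=0, Y=0, U=1, Z=0, X=0) weight 1/180
  (W=0, Y=0, U=1, Z=1, X=0) weight 1/180
  (W=0, Y=0, U=1, Z=2, X=0) weight 1/180
  (W=0, Y=0, U=1, Z=3, X=0) weight 1/180
  (W=0, Y=1, U=0, Z=0, X=0) weight 1/30
  … 23 more
Group by Y:
  weight(Y=0) = 1/12
  weight(Y=1) = 1/3
Total weight = 1/12 + 1/3 = 5/12
P(Y=0 | obs) = 1/12 / 5/12 = 1/5
P(Y=1 | obs) = 1/3 / 5/12 = 4/5

P(Y = 0 | obs) = 1/5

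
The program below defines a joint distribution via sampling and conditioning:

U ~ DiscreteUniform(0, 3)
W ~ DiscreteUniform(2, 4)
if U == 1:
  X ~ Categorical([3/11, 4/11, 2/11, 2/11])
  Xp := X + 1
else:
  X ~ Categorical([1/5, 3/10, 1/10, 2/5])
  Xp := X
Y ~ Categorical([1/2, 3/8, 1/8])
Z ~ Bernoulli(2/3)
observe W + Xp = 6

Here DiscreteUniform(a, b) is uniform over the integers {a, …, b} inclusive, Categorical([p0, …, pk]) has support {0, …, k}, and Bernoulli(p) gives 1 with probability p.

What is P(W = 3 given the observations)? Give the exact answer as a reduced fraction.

P(W = 3 | obs) = 152/245

Enumerate traces; 54 have nonzero weight after conditioning:
  (U=0, W=3, X=3, Y=0, Z=0) weight 1/180
  (U=0, W=3, X=3, Y=0, Z=1) weight 1/90
  (U=0, W=3, X=3, Y=1, Z=0) weight 1/240
  (U=0, W=3, X=3, Y=1, Z=1) weight 1/120
  (U=0, W=3, X=3, Y=2, Z=0) weight 1/720
  (U=0, W=3, X=3, Y=2, Z=1) weight 1/360
  (U=0, W=4, X=2, Y=0, Z=0) weight 1/720
  (U=0, W=4, X=2, Y=0, Z=1) weight 1/360
  (U=1, W=2, X=3, Y=0, Z=0) weight 1/396
  … 45 more
Group by W:
  weight(W=2) = 1/66
  weight(W=3) = 19/165
  weight(W=4) = 73/1320
Total weight = 1/66 + 19/165 + 73/1320 = 49/264
P(W=2 | obs) = 1/66 / 49/264 = 4/49
P(W=3 | obs) = 19/165 / 49/264 = 152/245
P(W=4 | obs) = 73/1320 / 49/264 = 73/245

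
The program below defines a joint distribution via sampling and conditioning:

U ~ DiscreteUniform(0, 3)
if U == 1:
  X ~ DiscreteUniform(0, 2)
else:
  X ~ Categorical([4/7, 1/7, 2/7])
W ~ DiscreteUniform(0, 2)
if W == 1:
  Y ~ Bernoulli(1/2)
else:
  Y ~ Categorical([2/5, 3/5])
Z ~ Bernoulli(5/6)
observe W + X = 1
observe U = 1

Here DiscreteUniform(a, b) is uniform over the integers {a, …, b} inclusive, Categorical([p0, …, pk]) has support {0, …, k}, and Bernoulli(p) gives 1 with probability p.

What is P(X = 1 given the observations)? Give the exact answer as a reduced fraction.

Enumerate traces; 8 have nonzero weight after conditioning:
  (U=1, X=0, W=1, Y=0, Z=0) weight 1/432
  (U=1, X=0, W=1, Y=0, Z=1) weight 5/432
  (U=1, X=0, W=1, Y=1, Z=0) weight 1/432
  (U=1, X=0, W=1, Y=1, Z=1) weight 5/432
  (U=1, X=1, W=0, Y=0, Z=0) weight 1/540
  (U=1, X=1, W=0, Y=0, Z=1) weight 1/108
  (U=1, X=1, W=0, Y=1, Z=0) weight 1/360
  (U=1, X=1, W=0, Y=1, Z=1) weight 1/72
Group by X:
  weight(X=0) = 1/36
  weight(X=1) = 1/36
Total weight = 1/36 + 1/36 = 1/18
P(X=0 | obs) = 1/36 / 1/18 = 1/2
P(X=1 | obs) = 1/36 / 1/18 = 1/2

P(X = 1 | obs) = 1/2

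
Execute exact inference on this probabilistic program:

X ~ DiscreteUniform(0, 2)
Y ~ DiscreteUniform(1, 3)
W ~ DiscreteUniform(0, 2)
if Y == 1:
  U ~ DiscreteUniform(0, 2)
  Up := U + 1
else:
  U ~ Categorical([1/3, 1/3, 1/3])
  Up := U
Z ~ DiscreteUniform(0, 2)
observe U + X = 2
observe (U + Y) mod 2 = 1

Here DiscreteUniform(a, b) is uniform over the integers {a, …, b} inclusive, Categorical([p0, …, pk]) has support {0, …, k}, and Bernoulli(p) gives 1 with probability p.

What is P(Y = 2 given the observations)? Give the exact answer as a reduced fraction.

Enumerate traces; 45 have nonzero weight after conditioning:
  (X=0, Y=1, W=0, U=2, Z=0) weight 1/243
  (X=0, Y=1, W=0, U=2, Z=1) weight 1/243
  (X=0, Y=1, W=0, U=2, Z=2) weight 1/243
  (X=0, Y=1, W=1, U=2, Z=0) weight 1/243
  (X=0, Y=1, W=1, U=2, Z=1) weight 1/243
  (X=0, Y=1, W=1, U=2, Z=2) weight 1/243
  (X=0, Y=1, W=2, U=2, Z=0) weight 1/243
  (X=0, Y=1, W=2, U=2, Z=1) weight 1/243
  (X=0, Y=3, W=0, U=2, Z=0) weight 1/243
  (X=1, Y=2, W=0, U=1, Z=0) weight 1/243
  … 35 more
Group by Y:
  weight(Y=1) = 2/27
  weight(Y=2) = 1/27
  weight(Y=3) = 2/27
Total weight = 2/27 + 1/27 + 2/27 = 5/27
P(Y=1 | obs) = 2/27 / 5/27 = 2/5
P(Y=2 | obs) = 1/27 / 5/27 = 1/5
P(Y=3 | obs) = 2/27 / 5/27 = 2/5

P(Y = 2 | obs) = 1/5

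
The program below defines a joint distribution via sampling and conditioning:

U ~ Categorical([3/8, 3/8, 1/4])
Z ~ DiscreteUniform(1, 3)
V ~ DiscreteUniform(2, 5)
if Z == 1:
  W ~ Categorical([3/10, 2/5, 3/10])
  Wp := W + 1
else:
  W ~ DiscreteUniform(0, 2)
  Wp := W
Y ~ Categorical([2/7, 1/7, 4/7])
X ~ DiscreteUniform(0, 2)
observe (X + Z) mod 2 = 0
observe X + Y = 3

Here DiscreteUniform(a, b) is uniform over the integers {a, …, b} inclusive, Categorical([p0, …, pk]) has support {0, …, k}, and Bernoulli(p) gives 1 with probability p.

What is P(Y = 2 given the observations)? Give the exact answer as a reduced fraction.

P(Y = 2 | obs) = 8/9

Enumerate traces; 108 have nonzero weight after conditioning:
  (U=0, Z=1, V=2, W=0, Y=2, X=1) weight 1/560
  (U=0, Z=1, V=2, W=1, Y=2, X=1) weight 1/420
  (U=0, Z=1, V=2, W=2, Y=2, X=1) weight 1/560
  (U=0, Z=1, V=3, W=0, Y=2, X=1) weight 1/560
  (U=0, Z=1, V=3, W=1, Y=2, X=1) weight 1/420
  (U=0, Z=1, V=3, W=2, Y=2, X=1) weight 1/560
  (U=0, Z=1, V=4, W=0, Y=2, X=1) weight 1/560
  (U=0, Z=1, V=4, W=1, Y=2, X=1) weight 1/420
  (U=0, Z=2, V=2, W=0, Y=1, X=2) weight 1/2016
  … 99 more
Group by Y:
  weight(Y=1) = 1/63
  weight(Y=2) = 8/63
Total weight = 1/63 + 8/63 = 1/7
P(Y=1 | obs) = 1/63 / 1/7 = 1/9
P(Y=2 | obs) = 8/63 / 1/7 = 8/9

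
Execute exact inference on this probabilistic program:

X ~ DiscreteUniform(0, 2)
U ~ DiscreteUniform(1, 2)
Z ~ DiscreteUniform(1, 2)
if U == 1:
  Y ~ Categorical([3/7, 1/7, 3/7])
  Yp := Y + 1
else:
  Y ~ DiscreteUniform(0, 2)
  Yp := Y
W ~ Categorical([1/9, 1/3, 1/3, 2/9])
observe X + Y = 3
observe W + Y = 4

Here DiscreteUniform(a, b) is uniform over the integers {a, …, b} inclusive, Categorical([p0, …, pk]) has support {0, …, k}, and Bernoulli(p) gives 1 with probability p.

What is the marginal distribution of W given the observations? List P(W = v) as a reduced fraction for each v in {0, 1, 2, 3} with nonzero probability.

P(W=2) = 12/17, P(W=3) = 5/17

Enumerate traces; 8 have nonzero weight after conditioning:
  (X=1, U=1, Z=1, Y=2, W=2) weight 1/84
  (X=1, U=1, Z=2, Y=2, W=2) weight 1/84
  (X=1, U=2, Z=1, Y=2, W=2) weight 1/108
  (X=1, U=2, Z=2, Y=2, W=2) weight 1/108
  (X=2, U=1, Z=1, Y=1, W=3) weight 1/378
  (X=2, U=1, Z=2, Y=1, W=3) weight 1/378
  (X=2, U=2, Z=1, Y=1, W=3) weight 1/162
  (X=2, U=2, Z=2, Y=1, W=3) weight 1/162
Group by W:
  weight(W=2) = 8/189
  weight(W=3) = 10/567
Total weight = 8/189 + 10/567 = 34/567
P(W=2 | obs) = 8/189 / 34/567 = 12/17
P(W=3 | obs) = 10/567 / 34/567 = 5/17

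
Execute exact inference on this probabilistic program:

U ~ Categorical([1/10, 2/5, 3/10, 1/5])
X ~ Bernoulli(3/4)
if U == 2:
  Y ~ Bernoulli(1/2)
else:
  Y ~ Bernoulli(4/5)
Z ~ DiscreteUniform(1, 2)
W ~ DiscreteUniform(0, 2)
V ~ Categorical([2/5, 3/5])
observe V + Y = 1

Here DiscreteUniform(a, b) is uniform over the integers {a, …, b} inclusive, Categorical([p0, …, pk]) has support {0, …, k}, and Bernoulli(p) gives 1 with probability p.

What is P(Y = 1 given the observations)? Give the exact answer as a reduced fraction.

P(Y = 1 | obs) = 142/229

Enumerate traces; 96 have nonzero weight after conditioning:
  (U=0, X=0, Y=0, Z=1, W=0, V=1) weight 1/2000
  (U=0, X=0, Y=0, Z=1, W=1, V=1) weight 1/2000
  (U=0, X=0, Y=0, Z=1, W=2, V=1) weight 1/2000
  (U=0, X=0, Y=0, Z=2, W=0, V=1) weight 1/2000
  (U=0, X=0, Y=0, Z=2, W=1, V=1) weight 1/2000
  (U=0, X=0, Y=0, Z=2, W=2, V=1) weight 1/2000
  (U=0, X=0, Y=1, Z=1, W=0, V=0) weight 1/750
  (U=0, X=0, Y=1, Z=1, W=1, V=0) weight 1/750
  … 88 more
Group by Y:
  weight(Y=0) = 87/500
  weight(Y=1) = 71/250
Total weight = 87/500 + 71/250 = 229/500
P(Y=0 | obs) = 87/500 / 229/500 = 87/229
P(Y=1 | obs) = 71/250 / 229/500 = 142/229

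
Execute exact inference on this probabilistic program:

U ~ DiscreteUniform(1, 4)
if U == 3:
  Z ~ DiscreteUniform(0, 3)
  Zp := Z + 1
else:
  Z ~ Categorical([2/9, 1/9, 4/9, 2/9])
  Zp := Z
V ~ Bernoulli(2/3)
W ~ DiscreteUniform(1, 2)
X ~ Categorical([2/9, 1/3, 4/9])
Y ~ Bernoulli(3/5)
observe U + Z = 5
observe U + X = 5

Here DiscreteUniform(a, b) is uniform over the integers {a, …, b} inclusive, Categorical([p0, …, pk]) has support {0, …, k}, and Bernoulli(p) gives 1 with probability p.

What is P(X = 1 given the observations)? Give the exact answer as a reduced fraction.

Enumerate traces; 16 have nonzero weight after conditioning:
  (U=3, Z=2, V=0, W=1, X=2, Y=0) weight 1/540
  (U=3, Z=2, V=0, W=1, X=2, Y=1) weight 1/360
  (U=3, Z=2, V=0, W=2, X=2, Y=0) weight 1/540
  (U=3, Z=2, V=0, W=2, X=2, Y=1) weight 1/360
  (U=3, Z=2, V=1, W=1, X=2, Y=0) weight 1/270
  (U=3, Z=2, V=1, W=1, X=2, Y=1) weight 1/180
  (U=3, Z=2, V=1, W=2, X=2, Y=0) weight 1/270
  (U=3, Z=2, V=1, W=2, X=2, Y=1) weight 1/180
  (U=4, Z=1, V=0, W=1, X=1, Y=0) weight 1/1620
  … 7 more
Group by X:
  weight(X=1) = 1/108
  weight(X=2) = 1/36
Total weight = 1/108 + 1/36 = 1/27
P(X=1 | obs) = 1/108 / 1/27 = 1/4
P(X=2 | obs) = 1/36 / 1/27 = 3/4

P(X = 1 | obs) = 1/4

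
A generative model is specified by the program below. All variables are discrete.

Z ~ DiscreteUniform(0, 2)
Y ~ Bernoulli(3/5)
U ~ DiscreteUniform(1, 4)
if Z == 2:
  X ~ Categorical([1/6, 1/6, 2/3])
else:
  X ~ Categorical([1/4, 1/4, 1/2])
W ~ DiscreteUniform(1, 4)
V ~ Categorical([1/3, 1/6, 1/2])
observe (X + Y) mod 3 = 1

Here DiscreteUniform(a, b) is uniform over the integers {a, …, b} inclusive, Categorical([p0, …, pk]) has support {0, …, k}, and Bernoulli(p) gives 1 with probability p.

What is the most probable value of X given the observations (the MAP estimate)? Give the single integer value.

argmax_v P(X = v | obs) = 0

Enumerate traces; 288 have nonzero weight after conditioning:
  (Z=0, Y=0, U=1, X=1, W=1, V=0) weight 1/1440
  (Z=0, Y=0, U=1, X=1, W=1, V=1) weight 1/2880
  (Z=0, Y=0, U=1, X=1, W=1, V=2) weight 1/960
  (Z=0, Y=0, U=1, X=1, W=2, V=0) weight 1/1440
  (Z=0, Y=0, U=1, X=1, W=2, V=1) weight 1/2880
  (Z=0, Y=0, U=1, X=1, W=2, V=2) weight 1/960
  (Z=0, Y=0, U=1, X=1, W=3, V=0) weight 1/1440
  (Z=0, Y=0, U=1, X=1, W=3, V=1) weight 1/2880
  (Z=0, Y=1, U=1, X=0, W=1, V=0) weight 1/960
  … 279 more
Group by X:
  weight(X=0) = 2/15
  weight(X=1) = 4/45
Total weight = 2/15 + 4/45 = 2/9
P(X=0 | obs) = 2/15 / 2/9 = 3/5
P(X=1 | obs) = 4/45 / 2/9 = 2/5
argmax = 0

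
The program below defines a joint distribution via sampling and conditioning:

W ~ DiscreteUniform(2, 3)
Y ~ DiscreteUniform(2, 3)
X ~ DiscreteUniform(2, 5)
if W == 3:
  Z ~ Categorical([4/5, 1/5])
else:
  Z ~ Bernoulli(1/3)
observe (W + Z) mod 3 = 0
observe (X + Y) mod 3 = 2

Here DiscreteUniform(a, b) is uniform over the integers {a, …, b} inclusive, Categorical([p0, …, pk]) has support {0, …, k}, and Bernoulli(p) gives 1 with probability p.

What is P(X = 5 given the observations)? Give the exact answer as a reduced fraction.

Enumerate traces; 6 have nonzero weight after conditioning:
  (W=2, Y=2, X=3, Z=1) weight 1/48
  (W=2, Y=3, X=2, Z=1) weight 1/48
  (W=2, Y=3, X=5, Z=1) weight 1/48
  (W=3, Y=2, X=3, Z=0) weight 1/20
  (W=3, Y=3, X=2, Z=0) weight 1/20
  (W=3, Y=3, X=5, Z=0) weight 1/20
Group by X:
  weight(X=2) = 17/240
  weight(X=3) = 17/240
  weight(X=5) = 17/240
Total weight = 17/240 + 17/240 + 17/240 = 17/80
P(X=2 | obs) = 17/240 / 17/80 = 1/3
P(X=3 | obs) = 17/240 / 17/80 = 1/3
P(X=5 | obs) = 17/240 / 17/80 = 1/3

P(X = 5 | obs) = 1/3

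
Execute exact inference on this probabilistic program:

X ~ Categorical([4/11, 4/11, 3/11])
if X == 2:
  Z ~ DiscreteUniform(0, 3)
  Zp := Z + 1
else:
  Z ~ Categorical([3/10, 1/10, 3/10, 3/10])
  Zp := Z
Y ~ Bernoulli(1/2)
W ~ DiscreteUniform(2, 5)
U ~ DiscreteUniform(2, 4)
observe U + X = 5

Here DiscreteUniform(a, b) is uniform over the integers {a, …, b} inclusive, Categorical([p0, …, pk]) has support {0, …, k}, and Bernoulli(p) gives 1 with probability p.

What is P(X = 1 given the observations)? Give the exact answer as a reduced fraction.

P(X = 1 | obs) = 4/7

Enumerate traces; 64 have nonzero weight after conditioning:
  (X=1, Z=0, Y=0, W=2, U=4) weight 1/220
  (X=1, Z=0, Y=0, W=3, U=4) weight 1/220
  (X=1, Z=0, Y=0, W=4, U=4) weight 1/220
  (X=1, Z=0, Y=0, W=5, U=4) weight 1/220
  (X=1, Z=0, Y=1, W=2, U=4) weight 1/220
  (X=1, Z=0, Y=1, W=3, U=4) weight 1/220
  (X=1, Z=0, Y=1, W=4, U=4) weight 1/220
  (X=1, Z=0, Y=1, W=5, U=4) weight 1/220
  (X=2, Z=0, Y=0, W=2, U=3) weight 1/352
  … 55 more
Group by X:
  weight(X=1) = 4/33
  weight(X=2) = 1/11
Total weight = 4/33 + 1/11 = 7/33
P(X=1 | obs) = 4/33 / 7/33 = 4/7
P(X=2 | obs) = 1/11 / 7/33 = 3/7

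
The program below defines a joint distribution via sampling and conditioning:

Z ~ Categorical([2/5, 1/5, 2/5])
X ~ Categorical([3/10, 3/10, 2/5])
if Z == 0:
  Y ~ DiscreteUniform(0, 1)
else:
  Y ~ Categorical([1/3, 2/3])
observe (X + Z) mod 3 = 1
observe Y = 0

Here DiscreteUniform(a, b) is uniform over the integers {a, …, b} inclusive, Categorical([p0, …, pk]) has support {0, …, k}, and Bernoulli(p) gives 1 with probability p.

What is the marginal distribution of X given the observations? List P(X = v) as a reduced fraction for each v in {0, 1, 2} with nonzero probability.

Enumerate traces; 3 have nonzero weight after conditioning:
  (Z=0, X=1, Y=0) weight 3/50
  (Z=1, X=0, Y=0) weight 1/50
  (Z=2, X=2, Y=0) weight 4/75
Group by X:
  weight(X=0) = 1/50
  weight(X=1) = 3/50
  weight(X=2) = 4/75
Total weight = 1/50 + 3/50 + 4/75 = 2/15
P(X=0 | obs) = 1/50 / 2/15 = 3/20
P(X=1 | obs) = 3/50 / 2/15 = 9/20
P(X=2 | obs) = 4/75 / 2/15 = 2/5

P(X=0) = 3/20, P(X=1) = 9/20, P(X=2) = 2/5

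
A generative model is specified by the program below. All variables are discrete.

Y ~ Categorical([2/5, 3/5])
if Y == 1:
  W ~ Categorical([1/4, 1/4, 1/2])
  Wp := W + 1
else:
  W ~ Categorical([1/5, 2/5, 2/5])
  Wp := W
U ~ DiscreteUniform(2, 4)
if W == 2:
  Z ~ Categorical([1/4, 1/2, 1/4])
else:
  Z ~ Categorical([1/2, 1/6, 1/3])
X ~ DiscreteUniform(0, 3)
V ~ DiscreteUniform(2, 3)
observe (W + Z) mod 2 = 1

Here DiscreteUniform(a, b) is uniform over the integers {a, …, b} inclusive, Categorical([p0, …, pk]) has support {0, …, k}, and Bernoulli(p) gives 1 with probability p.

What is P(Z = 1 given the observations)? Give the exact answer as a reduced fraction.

Enumerate traces; 192 have nonzero weight after conditioning:
  (Y=0, W=0, U=2, Z=1, X=0, V=2) weight 1/1800
  (Y=0, W=0, U=2, Z=1, X=0, V=3) weight 1/1800
  (Y=0, W=0, U=2, Z=1, X=1, V=2) weight 1/1800
  (Y=0, W=0, U=2, Z=1, X=1, V=3) weight 1/1800
  (Y=0, W=0, U=2, Z=1, X=2, V=2) weight 1/1800
  (Y=0, W=0, U=2, Z=1, X=2, V=3) weight 1/1800
  (Y=0, W=0, U=2, Z=1, X=3, V=2) weight 1/1800
  (Y=0, W=0, U=2, Z=1, X=3, V=3) weight 1/1800
  (Y=0, W=1, U=2, Z=0, X=0, V=2) weight 1/300
  (Y=0, W=1, U=2, Z=2, X=0, V=2) weight 1/450
  … 182 more
Group by Z:
  weight(Z=0) = 31/200
  weight(Z=1) = 161/600
  weight(Z=2) = 31/300
Total weight = 31/200 + 161/600 + 31/300 = 79/150
P(Z=0 | obs) = 31/200 / 79/150 = 93/316
P(Z=1 | obs) = 161/600 / 79/150 = 161/316
P(Z=2 | obs) = 31/300 / 79/150 = 31/158

P(Z = 1 | obs) = 161/316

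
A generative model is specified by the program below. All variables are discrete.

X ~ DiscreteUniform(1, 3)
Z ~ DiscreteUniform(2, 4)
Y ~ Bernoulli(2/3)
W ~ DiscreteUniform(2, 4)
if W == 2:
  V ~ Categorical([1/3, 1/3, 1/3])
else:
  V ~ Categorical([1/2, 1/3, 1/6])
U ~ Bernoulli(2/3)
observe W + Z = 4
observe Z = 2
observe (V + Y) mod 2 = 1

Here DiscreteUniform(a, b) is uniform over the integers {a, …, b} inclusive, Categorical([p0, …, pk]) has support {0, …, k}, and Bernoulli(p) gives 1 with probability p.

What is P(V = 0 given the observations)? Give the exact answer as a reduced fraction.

P(V = 0 | obs) = 2/5

Enumerate traces; 18 have nonzero weight after conditioning:
  (X=1, Z=2, Y=0, W=2, V=1, U=0) weight 1/729
  (X=1, Z=2, Y=0, W=2, V=1, U=1) weight 2/729
  (X=1, Z=2, Y=1, W=2, V=0, U=0) weight 2/729
  (X=1, Z=2, Y=1, W=2, V=0, U=1) weight 4/729
  (X=1, Z=2, Y=1, W=2, V=2, U=0) weight 2/729
  (X=1, Z=2, Y=1, W=2, V=2, U=1) weight 4/729
  (X=2, Z=2, Y=0, W=2, V=1, U=0) weight 1/729
  (X=2, Z=2, Y=0, W=2, V=1, U=1) weight 2/729
  … 10 more
Group by V:
  weight(V=0) = 2/81
  weight(V=1) = 1/81
  weight(V=2) = 2/81
Total weight = 2/81 + 1/81 + 2/81 = 5/81
P(V=0 | obs) = 2/81 / 5/81 = 2/5
P(V=1 | obs) = 1/81 / 5/81 = 1/5
P(V=2 | obs) = 2/81 / 5/81 = 2/5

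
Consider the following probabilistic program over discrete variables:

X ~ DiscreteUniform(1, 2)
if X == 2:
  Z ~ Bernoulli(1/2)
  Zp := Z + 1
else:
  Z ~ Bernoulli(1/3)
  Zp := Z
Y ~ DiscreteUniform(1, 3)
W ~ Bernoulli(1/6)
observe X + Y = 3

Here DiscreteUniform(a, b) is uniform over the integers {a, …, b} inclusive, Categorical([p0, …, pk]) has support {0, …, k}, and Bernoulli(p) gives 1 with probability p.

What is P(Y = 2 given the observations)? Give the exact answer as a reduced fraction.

Enumerate traces; 8 have nonzero weight after conditioning:
  (X=1, Z=0, Y=2, W=0) weight 5/54
  (X=1, Z=0, Y=2, W=1) weight 1/54
  (X=1, Z=1, Y=2, W=0) weight 5/108
  (X=1, Z=1, Y=2, W=1) weight 1/108
  (X=2, Z=0, Y=1, W=0) weight 5/72
  (X=2, Z=0, Y=1, W=1) weight 1/72
  (X=2, Z=1, Y=1, W=0) weight 5/72
  (X=2, Z=1, Y=1, W=1) weight 1/72
Group by Y:
  weight(Y=1) = 1/6
  weight(Y=2) = 1/6
Total weight = 1/6 + 1/6 = 1/3
P(Y=1 | obs) = 1/6 / 1/3 = 1/2
P(Y=2 | obs) = 1/6 / 1/3 = 1/2

P(Y = 2 | obs) = 1/2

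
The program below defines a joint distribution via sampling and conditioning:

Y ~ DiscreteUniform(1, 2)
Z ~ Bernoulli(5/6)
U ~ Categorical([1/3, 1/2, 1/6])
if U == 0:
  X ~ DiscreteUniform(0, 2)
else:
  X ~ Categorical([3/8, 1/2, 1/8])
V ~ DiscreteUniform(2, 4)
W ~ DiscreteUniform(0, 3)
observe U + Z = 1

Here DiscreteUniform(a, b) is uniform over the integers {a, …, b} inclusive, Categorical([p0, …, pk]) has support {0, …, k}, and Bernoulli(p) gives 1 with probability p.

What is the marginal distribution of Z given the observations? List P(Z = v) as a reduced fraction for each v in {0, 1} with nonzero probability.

Enumerate traces; 144 have nonzero weight after conditioning:
  (Y=1, Z=0, U=1, X=0, V=2, W=0) weight 1/768
  (Y=1, Z=0, U=1, X=0, V=2, W=1) weight 1/768
  (Y=1, Z=0, U=1, X=0, V=2, W=2) weight 1/768
  (Y=1, Z=0, U=1, X=0, V=2, W=3) weight 1/768
  (Y=1, Z=0, U=1, X=0, V=3, W=0) weight 1/768
  (Y=1, Z=0, U=1, X=0, V=3, W=1) weight 1/768
  (Y=1, Z=0, U=1, X=0, V=3, W=2) weight 1/768
  (Y=1, Z=0, U=1, X=0, V=3, W=3) weight 1/768
  (Y=1, Z=1, U=0, X=0, V=2, W=0) weight 5/1296
  … 135 more
Group by Z:
  weight(Z=0) = 1/12
  weight(Z=1) = 5/18
Total weight = 1/12 + 5/18 = 13/36
P(Z=0 | obs) = 1/12 / 13/36 = 3/13
P(Z=1 | obs) = 5/18 / 13/36 = 10/13

P(Z=0) = 3/13, P(Z=1) = 10/13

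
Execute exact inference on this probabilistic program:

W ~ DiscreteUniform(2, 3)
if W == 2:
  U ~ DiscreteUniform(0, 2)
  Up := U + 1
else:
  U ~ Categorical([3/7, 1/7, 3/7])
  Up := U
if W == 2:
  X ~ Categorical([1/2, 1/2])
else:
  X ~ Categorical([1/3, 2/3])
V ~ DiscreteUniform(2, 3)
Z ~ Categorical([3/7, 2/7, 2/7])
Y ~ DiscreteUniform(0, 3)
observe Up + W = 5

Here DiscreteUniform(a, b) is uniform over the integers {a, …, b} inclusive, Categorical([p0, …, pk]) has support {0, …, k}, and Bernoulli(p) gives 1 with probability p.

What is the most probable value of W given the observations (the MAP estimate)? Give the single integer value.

Enumerate traces; 96 have nonzero weight after conditioning:
  (W=2, U=2, X=0, V=2, Z=0, Y=0) weight 1/224
  (W=2, U=2, X=0, V=2, Z=0, Y=1) weight 1/224
  (W=2, U=2, X=0, V=2, Z=0, Y=2) weight 1/224
  (W=2, U=2, X=0, V=2, Z=0, Y=3) weight 1/224
  (W=2, U=2, X=0, V=2, Z=1, Y=0) weight 1/336
  (W=2, U=2, X=0, V=2, Z=1, Y=1) weight 1/336
  (W=2, U=2, X=0, V=2, Z=1, Y=2) weight 1/336
  (W=2, U=2, X=0, V=2, Z=1, Y=3) weight 1/336
  (W=3, U=2, X=0, V=2, Z=0, Y=0) weight 3/784
  … 87 more
Group by W:
  weight(W=2) = 1/6
  weight(W=3) = 3/14
Total weight = 1/6 + 3/14 = 8/21
P(W=2 | obs) = 1/6 / 8/21 = 7/16
P(W=3 | obs) = 3/14 / 8/21 = 9/16
argmax = 3

argmax_v P(W = v | obs) = 3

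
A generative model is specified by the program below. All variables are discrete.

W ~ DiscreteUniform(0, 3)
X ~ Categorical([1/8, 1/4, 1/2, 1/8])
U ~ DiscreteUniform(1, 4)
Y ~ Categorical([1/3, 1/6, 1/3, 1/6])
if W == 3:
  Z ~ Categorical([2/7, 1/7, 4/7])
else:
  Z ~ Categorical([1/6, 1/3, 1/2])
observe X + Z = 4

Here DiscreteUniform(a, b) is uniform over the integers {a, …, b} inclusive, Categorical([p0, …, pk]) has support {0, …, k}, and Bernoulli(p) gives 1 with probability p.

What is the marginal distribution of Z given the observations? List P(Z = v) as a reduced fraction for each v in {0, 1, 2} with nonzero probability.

P(Z=1) = 4/33, P(Z=2) = 29/33

Enumerate traces; 128 have nonzero weight after conditioning:
  (W=0, X=2, U=1, Y=0, Z=2) weight 1/192
  (W=0, X=2, U=1, Y=1, Z=2) weight 1/384
  (W=0, X=2, U=1, Y=2, Z=2) weight 1/192
  (W=0, X=2, U=1, Y=3, Z=2) weight 1/384
  (W=0, X=2, U=2, Y=0, Z=2) weight 1/192
  (W=0, X=2, U=2, Y=1, Z=2) weight 1/384
  (W=0, X=2, U=2, Y=2, Z=2) weight 1/192
  (W=0, X=2, U=2, Y=3, Z=2) weight 1/384
  (W=0, X=3, U=1, Y=0, Z=1) weight 1/1152
  … 119 more
Group by Z:
  weight(Z=1) = 1/28
  weight(Z=2) = 29/112
Total weight = 1/28 + 29/112 = 33/112
P(Z=1 | obs) = 1/28 / 33/112 = 4/33
P(Z=2 | obs) = 29/112 / 33/112 = 29/33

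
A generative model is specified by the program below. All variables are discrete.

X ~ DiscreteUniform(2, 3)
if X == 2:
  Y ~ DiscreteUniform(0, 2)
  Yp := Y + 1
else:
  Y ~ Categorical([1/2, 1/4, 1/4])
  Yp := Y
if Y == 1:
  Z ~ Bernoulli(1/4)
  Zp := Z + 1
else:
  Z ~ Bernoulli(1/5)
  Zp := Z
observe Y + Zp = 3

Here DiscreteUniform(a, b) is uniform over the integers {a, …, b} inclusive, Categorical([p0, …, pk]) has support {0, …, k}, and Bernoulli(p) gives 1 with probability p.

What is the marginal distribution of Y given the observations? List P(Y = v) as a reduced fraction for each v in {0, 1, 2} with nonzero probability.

P(Y=1) = 5/9, P(Y=2) = 4/9

Enumerate traces; 4 have nonzero weight after conditioning:
  (X=2, Y=1, Z=1) weight 1/24
  (X=2, Y=2, Z=1) weight 1/30
  (X=3, Y=1, Z=1) weight 1/32
  (X=3, Y=2, Z=1) weight 1/40
Group by Y:
  weight(Y=1) = 7/96
  weight(Y=2) = 7/120
Total weight = 7/96 + 7/120 = 21/160
P(Y=1 | obs) = 7/96 / 21/160 = 5/9
P(Y=2 | obs) = 7/120 / 21/160 = 4/9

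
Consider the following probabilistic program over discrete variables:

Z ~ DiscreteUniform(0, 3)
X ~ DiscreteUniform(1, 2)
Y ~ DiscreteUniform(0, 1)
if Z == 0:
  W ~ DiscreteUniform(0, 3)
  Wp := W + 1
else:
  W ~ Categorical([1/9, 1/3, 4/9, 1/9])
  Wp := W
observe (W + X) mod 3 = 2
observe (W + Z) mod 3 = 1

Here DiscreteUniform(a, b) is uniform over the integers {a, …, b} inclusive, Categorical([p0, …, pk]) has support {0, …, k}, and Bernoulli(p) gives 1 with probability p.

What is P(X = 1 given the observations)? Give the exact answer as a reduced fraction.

P(X = 1 | obs) = 21/29

Enumerate traces; 8 have nonzero weight after conditioning:
  (Z=0, X=1, Y=0, W=1) weight 1/64
  (Z=0, X=1, Y=1, W=1) weight 1/64
  (Z=1, X=2, Y=0, W=0) weight 1/144
  (Z=1, X=2, Y=0, W=3) weight 1/144
  (Z=1, X=2, Y=1, W=0) weight 1/144
  (Z=1, X=2, Y=1, W=3) weight 1/144
  (Z=3, X=1, Y=0, W=1) weight 1/48
  (Z=3, X=1, Y=1, W=1) weight 1/48
Group by X:
  weight(X=1) = 7/96
  weight(X=2) = 1/36
Total weight = 7/96 + 1/36 = 29/288
P(X=1 | obs) = 7/96 / 29/288 = 21/29
P(X=2 | obs) = 1/36 / 29/288 = 8/29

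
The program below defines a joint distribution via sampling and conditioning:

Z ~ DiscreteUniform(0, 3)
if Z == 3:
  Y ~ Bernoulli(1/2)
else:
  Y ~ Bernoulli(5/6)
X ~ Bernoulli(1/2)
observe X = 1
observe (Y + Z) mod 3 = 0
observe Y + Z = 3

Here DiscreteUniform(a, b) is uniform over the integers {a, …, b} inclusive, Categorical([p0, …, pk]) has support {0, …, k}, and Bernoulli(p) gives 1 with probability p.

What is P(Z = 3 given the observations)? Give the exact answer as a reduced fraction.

P(Z = 3 | obs) = 3/8

Enumerate traces; 2 have nonzero weight after conditioning:
  (Z=2, Y=1, X=1) weight 5/48
  (Z=3, Y=0, X=1) weight 1/16
Group by Z:
  weight(Z=2) = 5/48
  weight(Z=3) = 1/16
Total weight = 5/48 + 1/16 = 1/6
P(Z=2 | obs) = 5/48 / 1/6 = 5/8
P(Z=3 | obs) = 1/16 / 1/6 = 3/8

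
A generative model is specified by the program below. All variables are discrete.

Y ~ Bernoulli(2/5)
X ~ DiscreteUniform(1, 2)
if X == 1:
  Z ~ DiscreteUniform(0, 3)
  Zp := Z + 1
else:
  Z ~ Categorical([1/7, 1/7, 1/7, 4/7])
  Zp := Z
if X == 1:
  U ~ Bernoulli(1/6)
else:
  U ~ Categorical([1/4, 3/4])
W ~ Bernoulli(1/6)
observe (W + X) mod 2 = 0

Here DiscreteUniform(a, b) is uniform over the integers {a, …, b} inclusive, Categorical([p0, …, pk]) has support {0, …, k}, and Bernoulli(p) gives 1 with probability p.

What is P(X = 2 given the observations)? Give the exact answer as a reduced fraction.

P(X = 2 | obs) = 5/6

Enumerate traces; 32 have nonzero weight after conditioning:
  (Y=0, X=1, Z=0, U=0, W=1) weight 1/96
  (Y=0, X=1, Z=0, U=1, W=1) weight 1/480
  (Y=0, X=1, Z=1, U=0, W=1) weight 1/96
  (Y=0, X=1, Z=1, U=1, W=1) weight 1/480
  (Y=0, X=1, Z=2, U=0, W=1) weight 1/96
  (Y=0, X=1, Z=2, U=1, W=1) weight 1/480
  (Y=0, X=1, Z=3, U=0, W=1) weight 1/96
  (Y=0, X=1, Z=3, U=1, W=1) weight 1/480
  (Y=0, X=2, Z=0, U=0, W=0) weight 1/112
  … 23 more
Group by X:
  weight(X=1) = 1/12
  weight(X=2) = 5/12
Total weight = 1/12 + 5/12 = 1/2
P(X=1 | obs) = 1/12 / 1/2 = 1/6
P(X=2 | obs) = 5/12 / 1/2 = 5/6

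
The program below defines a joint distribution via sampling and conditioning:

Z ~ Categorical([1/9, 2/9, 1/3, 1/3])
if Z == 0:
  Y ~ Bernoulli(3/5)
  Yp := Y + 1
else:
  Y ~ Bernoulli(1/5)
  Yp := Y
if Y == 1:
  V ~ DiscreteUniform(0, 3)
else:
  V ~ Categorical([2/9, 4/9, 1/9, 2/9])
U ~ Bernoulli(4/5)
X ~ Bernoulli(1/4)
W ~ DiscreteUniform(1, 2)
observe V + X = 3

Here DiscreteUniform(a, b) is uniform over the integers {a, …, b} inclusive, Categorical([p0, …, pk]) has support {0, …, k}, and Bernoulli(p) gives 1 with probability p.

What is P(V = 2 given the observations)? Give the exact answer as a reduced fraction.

Enumerate traces; 64 have nonzero weight after conditioning:
  (Z=0, Y=0, V=2, U=0, X=1, W=1) weight 1/8100
  (Z=0, Y=0, V=2, U=0, X=1, W=2) weight 1/8100
  (Z=0, Y=0, V=2, U=1, X=1, W=1) weight 1/2025
  (Z=0, Y=0, V=2, U=1, X=1, W=2) weight 1/2025
  (Z=0, Y=0, V=3, U=0, X=0, W=1) weight 1/1350
  (Z=0, Y=0, V=3, U=0, X=0, W=2) weight 1/1350
  (Z=0, Y=0, V=3, U=1, X=0, W=1) weight 2/675
  (Z=0, Y=0, V=3, U=1, X=0, W=2) weight 2/675
  … 56 more
Group by V:
  weight(V=2) = 47/1296
  weight(V=3) = 371/2160
Total weight = 47/1296 + 371/2160 = 337/1620
P(V=2 | obs) = 47/1296 / 337/1620 = 235/1348
P(V=3 | obs) = 371/2160 / 337/1620 = 1113/1348

P(V = 2 | obs) = 235/1348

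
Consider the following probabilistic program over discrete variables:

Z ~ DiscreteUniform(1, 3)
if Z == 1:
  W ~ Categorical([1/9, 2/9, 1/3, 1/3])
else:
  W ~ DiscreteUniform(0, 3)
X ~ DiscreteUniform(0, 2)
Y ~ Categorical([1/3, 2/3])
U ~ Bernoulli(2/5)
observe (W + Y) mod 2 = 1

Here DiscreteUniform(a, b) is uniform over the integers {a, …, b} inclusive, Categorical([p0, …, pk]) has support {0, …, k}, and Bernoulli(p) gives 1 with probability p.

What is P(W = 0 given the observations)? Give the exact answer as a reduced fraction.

P(W = 0 | obs) = 11/40

Enumerate traces; 72 have nonzero weight after conditioning:
  (Z=1, W=0, X=0, Y=1, U=0) weight 2/405
  (Z=1, W=0, X=0, Y=1, U=1) weight 4/1215
  (Z=1, W=0, X=1, Y=1, U=0) weight 2/405
  (Z=1, W=0, X=1, Y=1, U=1) weight 4/1215
  (Z=1, W=0, X=2, Y=1, U=0) weight 2/405
  (Z=1, W=0, X=2, Y=1, U=1) weight 4/1215
  (Z=1, W=1, X=0, Y=0, U=0) weight 2/405
  (Z=1, W=1, X=0, Y=0, U=1) weight 4/1215
  (Z=1, W=2, X=0, Y=1, U=0) weight 2/135
  (Z=1, W=3, X=0, Y=0, U=0) weight 1/135
  … 62 more
Group by W:
  weight(W=0) = 11/81
  weight(W=1) = 13/162
  weight(W=2) = 5/27
  weight(W=3) = 5/54
Total weight = 11/81 + 13/162 + 5/27 + 5/54 = 40/81
P(W=0 | obs) = 11/81 / 40/81 = 11/40
P(W=1 | obs) = 13/162 / 40/81 = 13/80
P(W=2 | obs) = 5/27 / 40/81 = 3/8
P(W=3 | obs) = 5/54 / 40/81 = 3/16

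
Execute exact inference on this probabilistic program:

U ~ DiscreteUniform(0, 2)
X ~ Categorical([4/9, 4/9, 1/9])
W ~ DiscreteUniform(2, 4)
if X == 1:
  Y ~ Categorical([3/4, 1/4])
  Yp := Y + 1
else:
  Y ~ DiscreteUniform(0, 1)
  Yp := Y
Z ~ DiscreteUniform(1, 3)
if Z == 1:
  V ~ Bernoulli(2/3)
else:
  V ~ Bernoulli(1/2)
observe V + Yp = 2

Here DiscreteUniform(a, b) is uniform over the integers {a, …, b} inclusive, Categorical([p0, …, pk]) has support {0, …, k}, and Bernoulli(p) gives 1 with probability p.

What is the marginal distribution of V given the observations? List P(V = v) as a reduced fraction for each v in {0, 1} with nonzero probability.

Enumerate traces; 108 have nonzero weight after conditioning:
  (U=0, X=0, W=2, Y=1, Z=1, V=1) weight 4/729
  (U=0, X=0, W=2, Y=1, Z=2, V=1) weight 1/243
  (U=0, X=0, W=2, Y=1, Z=3, V=1) weight 1/243
  (U=0, X=0, W=3, Y=1, Z=1, V=1) weight 4/729
  (U=0, X=0, W=3, Y=1, Z=2, V=1) weight 1/243
  (U=0, X=0, W=3, Y=1, Z=3, V=1) weight 1/243
  (U=0, X=0, W=4, Y=1, Z=1, V=1) weight 4/729
  (U=0, X=0, W=4, Y=1, Z=2, V=1) weight 1/243
  (U=0, X=1, W=2, Y=1, Z=1, V=0) weight 1/729
  … 99 more
Group by V:
  weight(V=0) = 4/81
  weight(V=1) = 55/162
Total weight = 4/81 + 55/162 = 7/18
P(V=0 | obs) = 4/81 / 7/18 = 8/63
P(V=1 | obs) = 55/162 / 7/18 = 55/63

P(V=0) = 8/63, P(V=1) = 55/63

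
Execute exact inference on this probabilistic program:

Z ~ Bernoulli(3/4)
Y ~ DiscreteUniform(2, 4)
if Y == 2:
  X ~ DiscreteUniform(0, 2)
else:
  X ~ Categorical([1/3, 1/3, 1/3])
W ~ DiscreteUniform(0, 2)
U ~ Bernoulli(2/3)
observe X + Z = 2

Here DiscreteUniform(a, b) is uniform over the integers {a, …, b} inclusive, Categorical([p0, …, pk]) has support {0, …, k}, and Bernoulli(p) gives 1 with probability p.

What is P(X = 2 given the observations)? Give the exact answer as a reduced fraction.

Enumerate traces; 36 have nonzero weight after conditioning:
  (Z=0, Y=2, X=2, W=0, U=0) weight 1/324
  (Z=0, Y=2, X=2, W=0, U=1) weight 1/162
  (Z=0, Y=2, X=2, W=1, U=0) weight 1/324
  (Z=0, Y=2, X=2, W=1, U=1) weight 1/162
  (Z=0, Y=2, X=2, W=2, U=0) weight 1/324
  (Z=0, Y=2, X=2, W=2, U=1) weight 1/162
  (Z=0, Y=3, X=2, W=0, U=0) weight 1/324
  (Z=0, Y=3, X=2, W=0, U=1) weight 1/162
  (Z=1, Y=2, X=1, W=0, U=0) weight 1/108
  … 27 more
Group by X:
  weight(X=1) = 1/4
  weight(X=2) = 1/12
Total weight = 1/4 + 1/12 = 1/3
P(X=1 | obs) = 1/4 / 1/3 = 3/4
P(X=2 | obs) = 1/12 / 1/3 = 1/4

P(X = 2 | obs) = 1/4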